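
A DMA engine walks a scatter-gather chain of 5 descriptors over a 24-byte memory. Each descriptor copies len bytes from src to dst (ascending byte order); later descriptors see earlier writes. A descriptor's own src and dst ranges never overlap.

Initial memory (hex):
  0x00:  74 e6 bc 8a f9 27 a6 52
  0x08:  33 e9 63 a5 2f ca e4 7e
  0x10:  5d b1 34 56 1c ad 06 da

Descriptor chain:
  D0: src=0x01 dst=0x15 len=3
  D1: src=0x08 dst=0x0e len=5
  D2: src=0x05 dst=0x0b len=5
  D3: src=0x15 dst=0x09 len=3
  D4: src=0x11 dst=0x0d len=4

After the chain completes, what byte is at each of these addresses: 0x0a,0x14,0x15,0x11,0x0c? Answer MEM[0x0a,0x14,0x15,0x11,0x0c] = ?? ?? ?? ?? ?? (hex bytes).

#0 dst[0x15+3] := {0xe6,0xbc,0x8a}
#1 dst[0x0e+5] := {0x33,0xe9,0x63,0xa5,0x2f}
#2 dst[0x0b+5] := {0x27,0xa6,0x52,0x33,0xe9}
#3 dst[0x09+3] := {0xe6,0xbc,0x8a}
#4 dst[0x0d+4] := {0xa5,0x2f,0x56,0x1c}
query mem[0x0a]=0xbc, mem[0x14]=0x1c, mem[0x15]=0xe6, mem[0x11]=0xa5, mem[0x0c]=0xa6

MEM[0x0a,0x14,0x15,0x11,0x0c] = bc 1c e6 a5 a6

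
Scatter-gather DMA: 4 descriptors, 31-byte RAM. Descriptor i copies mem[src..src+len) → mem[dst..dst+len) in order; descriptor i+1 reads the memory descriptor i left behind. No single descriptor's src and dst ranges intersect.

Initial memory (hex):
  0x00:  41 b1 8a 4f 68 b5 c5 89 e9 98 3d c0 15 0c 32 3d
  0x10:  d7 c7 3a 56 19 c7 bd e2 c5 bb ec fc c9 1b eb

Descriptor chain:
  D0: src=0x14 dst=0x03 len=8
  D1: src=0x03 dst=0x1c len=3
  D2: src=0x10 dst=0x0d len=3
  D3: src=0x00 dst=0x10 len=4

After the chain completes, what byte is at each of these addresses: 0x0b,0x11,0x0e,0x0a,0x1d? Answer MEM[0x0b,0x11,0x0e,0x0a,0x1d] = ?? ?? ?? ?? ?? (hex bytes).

  after D0: wrote 8B at 0x03 = 19c7bde2c5bbecfc
  after D1: wrote 3B at 0x1c = 19c7bd
  after D2: wrote 3B at 0x0d = d7c73a
  after D3: wrote 4B at 0x10 = 41b18a19
query mem[0x0b]=0xc0, mem[0x11]=0xb1, mem[0x0e]=0xc7, mem[0x0a]=0xfc, mem[0x1d]=0xc7

MEM[0x0b,0x11,0x0e,0x0a,0x1d] = c0 b1 c7 fc c7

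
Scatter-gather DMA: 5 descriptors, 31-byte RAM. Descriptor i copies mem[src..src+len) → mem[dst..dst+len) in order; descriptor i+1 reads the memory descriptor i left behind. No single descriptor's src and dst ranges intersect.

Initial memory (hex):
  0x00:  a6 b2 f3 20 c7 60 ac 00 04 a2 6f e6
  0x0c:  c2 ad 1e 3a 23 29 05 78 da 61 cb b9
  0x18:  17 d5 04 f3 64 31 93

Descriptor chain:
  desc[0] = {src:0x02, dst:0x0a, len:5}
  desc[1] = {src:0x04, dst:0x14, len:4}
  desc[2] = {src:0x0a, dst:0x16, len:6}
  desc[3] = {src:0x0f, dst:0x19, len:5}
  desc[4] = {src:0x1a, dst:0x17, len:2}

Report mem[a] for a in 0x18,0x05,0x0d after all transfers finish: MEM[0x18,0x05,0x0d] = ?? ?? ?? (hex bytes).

  after D0: wrote 5B at 0x0a = f320c760ac
  after D1: wrote 4B at 0x14 = c760ac00
  after D2: wrote 6B at 0x16 = f320c760ac3a
  after D3: wrote 5B at 0x19 = 3a23290578
  after D4: wrote 2B at 0x17 = 2329
query mem[0x18]=0x29, mem[0x05]=0x60, mem[0x0d]=0x60

MEM[0x18,0x05,0x0d] = 29 60 60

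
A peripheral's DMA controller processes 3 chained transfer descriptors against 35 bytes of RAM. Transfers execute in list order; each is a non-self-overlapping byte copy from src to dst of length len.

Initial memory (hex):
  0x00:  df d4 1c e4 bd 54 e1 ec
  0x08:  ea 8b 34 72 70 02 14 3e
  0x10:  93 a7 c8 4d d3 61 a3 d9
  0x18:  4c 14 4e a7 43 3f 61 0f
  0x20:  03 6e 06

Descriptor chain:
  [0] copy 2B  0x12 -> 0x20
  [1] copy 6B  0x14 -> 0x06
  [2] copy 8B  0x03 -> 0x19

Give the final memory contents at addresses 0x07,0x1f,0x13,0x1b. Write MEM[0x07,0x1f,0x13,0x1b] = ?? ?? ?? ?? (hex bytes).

  after D0: wrote 2B at 0x20 = c84d
  after D1: wrote 6B at 0x06 = d361a3d94c14
  after D2: wrote 8B at 0x19 = e4bd54d361a3d94c
query mem[0x07]=0x61, mem[0x1f]=0xd9, mem[0x13]=0x4d, mem[0x1b]=0x54

MEM[0x07,0x1f,0x13,0x1b] = 61 d9 4d 54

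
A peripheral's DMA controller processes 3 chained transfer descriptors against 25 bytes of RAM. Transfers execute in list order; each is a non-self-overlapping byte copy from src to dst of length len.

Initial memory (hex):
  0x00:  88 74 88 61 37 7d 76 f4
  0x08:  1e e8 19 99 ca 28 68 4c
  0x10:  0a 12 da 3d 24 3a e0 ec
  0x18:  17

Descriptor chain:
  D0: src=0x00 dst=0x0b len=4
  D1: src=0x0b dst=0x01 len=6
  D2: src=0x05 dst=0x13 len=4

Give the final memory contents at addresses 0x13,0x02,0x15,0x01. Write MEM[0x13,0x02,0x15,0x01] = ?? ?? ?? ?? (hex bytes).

[0] 0x00->0x0b len=4 : 88 74 88 61
[1] 0x0b->0x01 len=6 : 88 74 88 61 4c 0a
[2] 0x05->0x13 len=4 : 4c 0a f4 1e
query mem[0x13]=0x4c, mem[0x02]=0x74, mem[0x15]=0xf4, mem[0x01]=0x88

MEM[0x13,0x02,0x15,0x01] = 4c 74 f4 88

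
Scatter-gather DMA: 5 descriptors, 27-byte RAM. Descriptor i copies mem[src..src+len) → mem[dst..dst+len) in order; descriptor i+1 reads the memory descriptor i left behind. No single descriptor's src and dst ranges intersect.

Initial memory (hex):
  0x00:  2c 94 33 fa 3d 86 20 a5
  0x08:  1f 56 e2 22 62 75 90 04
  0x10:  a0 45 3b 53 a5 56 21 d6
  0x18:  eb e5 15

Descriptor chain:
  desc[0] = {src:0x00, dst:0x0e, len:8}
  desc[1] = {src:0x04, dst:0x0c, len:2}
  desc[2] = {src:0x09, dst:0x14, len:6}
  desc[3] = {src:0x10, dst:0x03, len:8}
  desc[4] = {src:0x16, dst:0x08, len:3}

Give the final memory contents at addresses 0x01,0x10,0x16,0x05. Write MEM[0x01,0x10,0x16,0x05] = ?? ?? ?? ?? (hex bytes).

D0: mem[0x0e..0x15] <- [2c 94 33 fa 3d 86 20 a5]
D1: mem[0x0c..0x0d] <- [3d 86]
D2: mem[0x14..0x19] <- [56 e2 22 3d 86 2c]
D3: mem[0x03..0x0a] <- [33 fa 3d 86 56 e2 22 3d]
D4: mem[0x08..0x0a] <- [22 3d 86]
query mem[0x01]=0x94, mem[0x10]=0x33, mem[0x16]=0x22, mem[0x05]=0x3d

MEM[0x01,0x10,0x16,0x05] = 94 33 22 3d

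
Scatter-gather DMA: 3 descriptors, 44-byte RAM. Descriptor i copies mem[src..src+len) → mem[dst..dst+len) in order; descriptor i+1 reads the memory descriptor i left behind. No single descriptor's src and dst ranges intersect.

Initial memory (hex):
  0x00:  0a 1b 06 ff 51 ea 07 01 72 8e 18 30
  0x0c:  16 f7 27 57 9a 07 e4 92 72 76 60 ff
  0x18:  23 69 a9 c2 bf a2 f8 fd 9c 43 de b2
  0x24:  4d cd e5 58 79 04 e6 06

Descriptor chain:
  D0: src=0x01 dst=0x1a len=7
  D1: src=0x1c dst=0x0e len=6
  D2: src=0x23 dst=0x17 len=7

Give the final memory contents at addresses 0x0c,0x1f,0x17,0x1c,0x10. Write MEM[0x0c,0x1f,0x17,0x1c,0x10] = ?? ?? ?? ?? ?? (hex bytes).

MEM[0x0c,0x1f,0x17,0x1c,0x10] = 16 07 b2 79 ea

#0 dst[0x1a+7] := {0x1b,0x06,0xff,0x51,0xea,0x07,0x01}
#1 dst[0x0e+6] := {0xff,0x51,0xea,0x07,0x01,0x43}
#2 dst[0x17+7] := {0xb2,0x4d,0xcd,0xe5,0x58,0x79,0x04}
query mem[0x0c]=0x16, mem[0x1f]=0x07, mem[0x17]=0xb2, mem[0x1c]=0x79, mem[0x10]=0xea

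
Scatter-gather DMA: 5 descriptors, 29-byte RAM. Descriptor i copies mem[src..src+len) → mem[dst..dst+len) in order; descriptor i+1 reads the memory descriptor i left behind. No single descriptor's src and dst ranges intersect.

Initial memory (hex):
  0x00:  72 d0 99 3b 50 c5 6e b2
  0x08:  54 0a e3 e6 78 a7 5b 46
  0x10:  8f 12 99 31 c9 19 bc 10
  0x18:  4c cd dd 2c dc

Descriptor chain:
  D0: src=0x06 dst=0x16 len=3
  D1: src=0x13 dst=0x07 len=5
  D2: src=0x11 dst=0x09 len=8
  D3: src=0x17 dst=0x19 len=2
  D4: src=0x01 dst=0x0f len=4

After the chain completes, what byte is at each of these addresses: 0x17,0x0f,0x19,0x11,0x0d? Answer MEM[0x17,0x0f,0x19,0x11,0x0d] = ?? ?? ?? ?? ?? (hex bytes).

MEM[0x17,0x0f,0x19,0x11,0x0d] = b2 d0 b2 3b 19

  after D0: wrote 3B at 0x16 = 6eb254
  after D1: wrote 5B at 0x07 = 31c9196eb2
  after D2: wrote 8B at 0x09 = 129931c9196eb254
  after D3: wrote 2B at 0x19 = b254
  after D4: wrote 4B at 0x0f = d0993b50
query mem[0x17]=0xb2, mem[0x0f]=0xd0, mem[0x19]=0xb2, mem[0x11]=0x3b, mem[0x0d]=0x19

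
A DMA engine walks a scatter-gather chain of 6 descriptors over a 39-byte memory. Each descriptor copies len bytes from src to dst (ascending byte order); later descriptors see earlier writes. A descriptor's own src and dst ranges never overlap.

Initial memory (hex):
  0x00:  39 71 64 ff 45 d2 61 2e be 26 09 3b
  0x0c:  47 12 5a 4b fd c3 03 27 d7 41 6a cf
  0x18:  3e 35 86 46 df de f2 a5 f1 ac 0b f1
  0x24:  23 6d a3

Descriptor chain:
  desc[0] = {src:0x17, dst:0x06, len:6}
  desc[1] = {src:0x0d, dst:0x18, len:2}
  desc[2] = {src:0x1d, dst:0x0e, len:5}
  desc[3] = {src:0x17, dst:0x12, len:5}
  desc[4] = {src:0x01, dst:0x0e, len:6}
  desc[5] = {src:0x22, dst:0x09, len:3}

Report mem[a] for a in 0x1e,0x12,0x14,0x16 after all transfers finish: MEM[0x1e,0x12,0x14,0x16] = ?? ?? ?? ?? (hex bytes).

D0: mem[0x06..0x0b] <- [cf 3e 35 86 46 df]
D1: mem[0x18..0x19] <- [12 5a]
D2: mem[0x0e..0x12] <- [de f2 a5 f1 ac]
D3: mem[0x12..0x16] <- [cf 12 5a 86 46]
D4: mem[0x0e..0x13] <- [71 64 ff 45 d2 cf]
D5: mem[0x09..0x0b] <- [0b f1 23]
query mem[0x1e]=0xf2, mem[0x12]=0xd2, mem[0x14]=0x5a, mem[0x16]=0x46

MEM[0x1e,0x12,0x14,0x16] = f2 d2 5a 46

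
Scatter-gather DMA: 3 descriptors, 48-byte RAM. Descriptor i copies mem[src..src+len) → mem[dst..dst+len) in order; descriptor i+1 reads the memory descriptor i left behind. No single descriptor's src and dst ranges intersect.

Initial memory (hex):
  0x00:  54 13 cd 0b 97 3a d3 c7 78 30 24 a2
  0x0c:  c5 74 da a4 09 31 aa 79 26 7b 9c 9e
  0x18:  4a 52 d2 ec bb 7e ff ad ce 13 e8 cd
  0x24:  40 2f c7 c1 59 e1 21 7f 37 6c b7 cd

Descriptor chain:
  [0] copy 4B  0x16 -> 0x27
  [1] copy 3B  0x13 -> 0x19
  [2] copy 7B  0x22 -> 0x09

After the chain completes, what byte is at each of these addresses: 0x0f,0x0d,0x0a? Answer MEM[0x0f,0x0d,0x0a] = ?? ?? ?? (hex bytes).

MEM[0x0f,0x0d,0x0a] = 9e c7 cd

D0: mem[0x27..0x2a] <- [9c 9e 4a 52]
D1: mem[0x19..0x1b] <- [79 26 7b]
D2: mem[0x09..0x0f] <- [e8 cd 40 2f c7 9c 9e]
query mem[0x0f]=0x9e, mem[0x0d]=0xc7, mem[0x0a]=0xcd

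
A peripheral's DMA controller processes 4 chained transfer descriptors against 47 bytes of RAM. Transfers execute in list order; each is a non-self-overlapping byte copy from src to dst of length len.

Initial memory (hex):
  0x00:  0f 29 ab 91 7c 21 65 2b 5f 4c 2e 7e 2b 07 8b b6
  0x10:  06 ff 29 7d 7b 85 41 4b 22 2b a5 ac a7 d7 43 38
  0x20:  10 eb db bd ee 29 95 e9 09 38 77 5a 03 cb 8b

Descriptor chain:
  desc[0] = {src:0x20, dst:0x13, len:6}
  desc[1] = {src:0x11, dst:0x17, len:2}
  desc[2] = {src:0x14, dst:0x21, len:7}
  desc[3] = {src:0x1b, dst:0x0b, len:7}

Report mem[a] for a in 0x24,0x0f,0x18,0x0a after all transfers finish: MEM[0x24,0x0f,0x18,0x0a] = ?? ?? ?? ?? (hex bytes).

  after D0: wrote 6B at 0x13 = 10ebdbbdee29
  after D1: wrote 2B at 0x17 = ff29
  after D2: wrote 7B at 0x21 = ebdbbdff292ba5
  after D3: wrote 7B at 0x0b = aca7d7433810eb
query mem[0x24]=0xff, mem[0x0f]=0x38, mem[0x18]=0x29, mem[0x0a]=0x2e

MEM[0x24,0x0f,0x18,0x0a] = ff 38 29 2e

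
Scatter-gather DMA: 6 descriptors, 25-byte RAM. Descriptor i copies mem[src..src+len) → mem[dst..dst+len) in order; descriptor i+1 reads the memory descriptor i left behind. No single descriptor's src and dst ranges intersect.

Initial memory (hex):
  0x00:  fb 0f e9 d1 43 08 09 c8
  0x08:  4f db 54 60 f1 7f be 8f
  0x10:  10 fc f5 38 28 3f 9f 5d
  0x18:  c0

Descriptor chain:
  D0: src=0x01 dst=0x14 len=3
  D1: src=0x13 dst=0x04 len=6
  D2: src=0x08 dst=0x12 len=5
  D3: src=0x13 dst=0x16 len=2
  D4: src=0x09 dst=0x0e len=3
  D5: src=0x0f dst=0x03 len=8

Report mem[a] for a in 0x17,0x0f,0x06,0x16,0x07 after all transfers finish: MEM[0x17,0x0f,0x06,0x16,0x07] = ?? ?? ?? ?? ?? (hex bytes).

MEM[0x17,0x0f,0x06,0x16,0x07] = 54 54 5d c0 c0

  after D0: wrote 3B at 0x14 = 0fe9d1
  after D1: wrote 6B at 0x04 = 380fe9d15dc0
  after D2: wrote 5B at 0x12 = 5dc05460f1
  after D3: wrote 2B at 0x16 = c054
  after D4: wrote 3B at 0x0e = c05460
  after D5: wrote 8B at 0x03 = 5460fc5dc05460c0
query mem[0x17]=0x54, mem[0x0f]=0x54, mem[0x06]=0x5d, mem[0x16]=0xc0, mem[0x07]=0xc0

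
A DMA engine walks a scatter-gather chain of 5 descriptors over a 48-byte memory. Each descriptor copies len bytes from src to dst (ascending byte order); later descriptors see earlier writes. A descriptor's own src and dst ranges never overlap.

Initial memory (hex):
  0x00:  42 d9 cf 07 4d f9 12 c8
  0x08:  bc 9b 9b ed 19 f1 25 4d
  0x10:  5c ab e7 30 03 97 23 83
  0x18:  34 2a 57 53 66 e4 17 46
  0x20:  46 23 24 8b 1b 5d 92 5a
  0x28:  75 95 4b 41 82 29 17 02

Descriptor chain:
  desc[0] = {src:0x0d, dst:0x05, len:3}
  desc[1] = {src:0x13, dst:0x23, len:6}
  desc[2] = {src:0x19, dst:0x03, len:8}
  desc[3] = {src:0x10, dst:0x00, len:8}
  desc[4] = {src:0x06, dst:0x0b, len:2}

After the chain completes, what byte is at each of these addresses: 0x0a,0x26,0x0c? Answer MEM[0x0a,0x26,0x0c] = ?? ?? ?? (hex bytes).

MEM[0x0a,0x26,0x0c] = 46 23 83

  after D0: wrote 3B at 0x05 = f1254d
  after D1: wrote 6B at 0x23 = 300397238334
  after D2: wrote 8B at 0x03 = 2a575366e4174646
  after D3: wrote 8B at 0x00 = 5cabe73003972383
  after D4: wrote 2B at 0x0b = 2383
query mem[0x0a]=0x46, mem[0x26]=0x23, mem[0x0c]=0x83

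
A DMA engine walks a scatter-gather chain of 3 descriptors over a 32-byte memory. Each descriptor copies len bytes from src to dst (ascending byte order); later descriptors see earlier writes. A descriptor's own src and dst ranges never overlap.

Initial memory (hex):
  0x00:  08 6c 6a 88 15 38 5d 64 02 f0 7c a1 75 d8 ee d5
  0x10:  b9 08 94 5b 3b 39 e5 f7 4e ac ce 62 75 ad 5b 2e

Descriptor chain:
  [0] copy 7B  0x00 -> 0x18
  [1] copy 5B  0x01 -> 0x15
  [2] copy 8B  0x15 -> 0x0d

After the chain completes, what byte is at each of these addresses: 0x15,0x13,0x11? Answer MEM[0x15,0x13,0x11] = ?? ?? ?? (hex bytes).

MEM[0x15,0x13,0x11] = 6c 88 38

  after D0: wrote 7B at 0x18 = 086c6a8815385d
  after D1: wrote 5B at 0x15 = 6c6a881538
  after D2: wrote 8B at 0x0d = 6c6a8815386a8815
query mem[0x15]=0x6c, mem[0x13]=0x88, mem[0x11]=0x38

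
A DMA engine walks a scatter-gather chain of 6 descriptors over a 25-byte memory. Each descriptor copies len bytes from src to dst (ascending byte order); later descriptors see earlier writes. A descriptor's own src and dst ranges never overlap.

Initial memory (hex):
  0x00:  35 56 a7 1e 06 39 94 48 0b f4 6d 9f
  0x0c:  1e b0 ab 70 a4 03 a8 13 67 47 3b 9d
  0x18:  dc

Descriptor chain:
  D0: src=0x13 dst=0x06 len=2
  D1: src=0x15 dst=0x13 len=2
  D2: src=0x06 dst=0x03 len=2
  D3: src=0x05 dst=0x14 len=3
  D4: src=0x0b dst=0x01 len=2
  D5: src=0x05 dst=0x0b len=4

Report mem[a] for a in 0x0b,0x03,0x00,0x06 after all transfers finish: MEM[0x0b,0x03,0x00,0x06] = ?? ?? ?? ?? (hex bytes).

MEM[0x0b,0x03,0x00,0x06] = 39 13 35 13

D0: mem[0x06..0x07] <- [13 67]
D1: mem[0x13..0x14] <- [47 3b]
D2: mem[0x03..0x04] <- [13 67]
D3: mem[0x14..0x16] <- [39 13 67]
D4: mem[0x01..0x02] <- [9f 1e]
D5: mem[0x0b..0x0e] <- [39 13 67 0b]
query mem[0x0b]=0x39, mem[0x03]=0x13, mem[0x00]=0x35, mem[0x06]=0x13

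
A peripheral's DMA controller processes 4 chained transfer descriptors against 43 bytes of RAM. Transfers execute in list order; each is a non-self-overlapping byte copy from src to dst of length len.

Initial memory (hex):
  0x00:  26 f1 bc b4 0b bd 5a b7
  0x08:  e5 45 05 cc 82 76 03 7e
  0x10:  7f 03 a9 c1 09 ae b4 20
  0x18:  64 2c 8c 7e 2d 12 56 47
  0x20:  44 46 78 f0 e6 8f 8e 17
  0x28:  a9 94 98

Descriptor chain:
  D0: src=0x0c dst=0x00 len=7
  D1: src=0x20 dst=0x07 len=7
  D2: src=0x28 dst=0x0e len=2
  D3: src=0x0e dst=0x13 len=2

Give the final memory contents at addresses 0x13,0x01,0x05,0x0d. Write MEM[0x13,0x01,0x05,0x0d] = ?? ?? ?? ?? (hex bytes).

MEM[0x13,0x01,0x05,0x0d] = a9 76 03 8e

[0] 0x0c->0x00 len=7 : 82 76 03 7e 7f 03 a9
[1] 0x20->0x07 len=7 : 44 46 78 f0 e6 8f 8e
[2] 0x28->0x0e len=2 : a9 94
[3] 0x0e->0x13 len=2 : a9 94
query mem[0x13]=0xa9, mem[0x01]=0x76, mem[0x05]=0x03, mem[0x0d]=0x8e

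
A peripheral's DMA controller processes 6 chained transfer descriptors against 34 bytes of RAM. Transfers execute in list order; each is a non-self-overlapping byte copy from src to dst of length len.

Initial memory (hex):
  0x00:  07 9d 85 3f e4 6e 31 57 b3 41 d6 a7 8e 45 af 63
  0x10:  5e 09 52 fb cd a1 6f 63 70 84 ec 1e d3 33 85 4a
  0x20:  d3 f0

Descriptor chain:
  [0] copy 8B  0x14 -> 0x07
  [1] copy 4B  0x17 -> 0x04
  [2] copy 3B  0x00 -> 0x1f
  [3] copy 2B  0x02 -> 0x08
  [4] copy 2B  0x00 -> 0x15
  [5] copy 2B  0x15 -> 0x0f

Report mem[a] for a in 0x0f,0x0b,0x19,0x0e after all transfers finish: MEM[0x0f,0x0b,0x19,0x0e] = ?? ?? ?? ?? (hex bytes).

  after D0: wrote 8B at 0x07 = cda16f637084ec1e
  after D1: wrote 4B at 0x04 = 637084ec
  after D2: wrote 3B at 0x1f = 079d85
  after D3: wrote 2B at 0x08 = 853f
  after D4: wrote 2B at 0x15 = 079d
  after D5: wrote 2B at 0x0f = 079d
query mem[0x0f]=0x07, mem[0x0b]=0x70, mem[0x19]=0x84, mem[0x0e]=0x1e

MEM[0x0f,0x0b,0x19,0x0e] = 07 70 84 1e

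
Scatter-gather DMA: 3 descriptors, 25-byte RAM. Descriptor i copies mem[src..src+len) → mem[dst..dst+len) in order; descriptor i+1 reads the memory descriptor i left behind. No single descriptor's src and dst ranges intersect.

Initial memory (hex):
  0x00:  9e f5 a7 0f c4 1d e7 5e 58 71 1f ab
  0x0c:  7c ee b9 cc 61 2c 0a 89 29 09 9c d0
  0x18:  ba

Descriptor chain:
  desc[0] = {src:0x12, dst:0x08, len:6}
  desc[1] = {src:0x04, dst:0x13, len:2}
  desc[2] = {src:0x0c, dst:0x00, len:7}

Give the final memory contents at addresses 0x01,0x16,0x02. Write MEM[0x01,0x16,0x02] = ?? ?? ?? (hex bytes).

MEM[0x01,0x16,0x02] = d0 9c b9

#0 dst[0x08+6] := {0x0a,0x89,0x29,0x09,0x9c,0xd0}
#1 dst[0x13+2] := {0xc4,0x1d}
#2 dst[0x00+7] := {0x9c,0xd0,0xb9,0xcc,0x61,0x2c,0x0a}
query mem[0x01]=0xd0, mem[0x16]=0x9c, mem[0x02]=0xb9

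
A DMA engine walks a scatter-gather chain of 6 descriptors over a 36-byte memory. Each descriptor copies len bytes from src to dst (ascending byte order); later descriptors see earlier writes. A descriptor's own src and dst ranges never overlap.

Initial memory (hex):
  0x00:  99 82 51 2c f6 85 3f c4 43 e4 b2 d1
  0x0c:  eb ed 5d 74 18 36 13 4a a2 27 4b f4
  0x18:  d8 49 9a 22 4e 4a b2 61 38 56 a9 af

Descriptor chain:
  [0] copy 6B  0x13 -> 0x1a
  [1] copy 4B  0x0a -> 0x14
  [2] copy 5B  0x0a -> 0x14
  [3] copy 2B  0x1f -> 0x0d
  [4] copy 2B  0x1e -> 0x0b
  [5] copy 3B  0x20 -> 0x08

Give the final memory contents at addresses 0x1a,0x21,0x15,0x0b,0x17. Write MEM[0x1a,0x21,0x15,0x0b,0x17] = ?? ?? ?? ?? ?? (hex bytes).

MEM[0x1a,0x21,0x15,0x0b,0x17] = 4a 56 d1 f4 ed

D0: mem[0x1a..0x1f] <- [4a a2 27 4b f4 d8]
D1: mem[0x14..0x17] <- [b2 d1 eb ed]
D2: mem[0x14..0x18] <- [b2 d1 eb ed 5d]
D3: mem[0x0d..0x0e] <- [d8 38]
D4: mem[0x0b..0x0c] <- [f4 d8]
D5: mem[0x08..0x0a] <- [38 56 a9]
query mem[0x1a]=0x4a, mem[0x21]=0x56, mem[0x15]=0xd1, mem[0x0b]=0xf4, mem[0x17]=0xed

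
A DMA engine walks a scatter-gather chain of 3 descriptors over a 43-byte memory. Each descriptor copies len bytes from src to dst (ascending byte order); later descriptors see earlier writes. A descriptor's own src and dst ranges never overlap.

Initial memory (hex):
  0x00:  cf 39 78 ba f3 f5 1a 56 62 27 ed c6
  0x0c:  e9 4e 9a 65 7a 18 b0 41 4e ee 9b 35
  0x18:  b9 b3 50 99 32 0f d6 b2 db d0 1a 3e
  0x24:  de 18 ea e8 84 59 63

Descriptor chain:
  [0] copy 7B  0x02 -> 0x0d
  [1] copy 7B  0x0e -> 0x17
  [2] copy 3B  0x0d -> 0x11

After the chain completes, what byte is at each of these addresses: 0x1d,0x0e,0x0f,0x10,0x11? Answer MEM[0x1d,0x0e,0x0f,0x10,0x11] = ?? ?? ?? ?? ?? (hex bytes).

[0] 0x02->0x0d len=7 : 78 ba f3 f5 1a 56 62
[1] 0x0e->0x17 len=7 : ba f3 f5 1a 56 62 4e
[2] 0x0d->0x11 len=3 : 78 ba f3
query mem[0x1d]=0x4e, mem[0x0e]=0xba, mem[0x0f]=0xf3, mem[0x10]=0xf5, mem[0x11]=0x78

MEM[0x1d,0x0e,0x0f,0x10,0x11] = 4e ba f3 f5 78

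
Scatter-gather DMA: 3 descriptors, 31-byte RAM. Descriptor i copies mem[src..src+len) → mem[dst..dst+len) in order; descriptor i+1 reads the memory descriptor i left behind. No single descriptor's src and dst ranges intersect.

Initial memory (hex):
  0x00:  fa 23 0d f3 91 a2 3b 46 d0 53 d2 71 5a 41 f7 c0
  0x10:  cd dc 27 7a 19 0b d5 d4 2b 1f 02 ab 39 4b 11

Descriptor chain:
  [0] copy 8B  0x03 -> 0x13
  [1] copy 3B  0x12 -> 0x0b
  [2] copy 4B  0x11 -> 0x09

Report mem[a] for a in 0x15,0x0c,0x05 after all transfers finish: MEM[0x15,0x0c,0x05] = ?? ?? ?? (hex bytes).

MEM[0x15,0x0c,0x05] = a2 91 a2

#0 dst[0x13+8] := {0xf3,0x91,0xa2,0x3b,0x46,0xd0,0x53,0xd2}
#1 dst[0x0b+3] := {0x27,0xf3,0x91}
#2 dst[0x09+4] := {0xdc,0x27,0xf3,0x91}
query mem[0x15]=0xa2, mem[0x0c]=0x91, mem[0x05]=0xa2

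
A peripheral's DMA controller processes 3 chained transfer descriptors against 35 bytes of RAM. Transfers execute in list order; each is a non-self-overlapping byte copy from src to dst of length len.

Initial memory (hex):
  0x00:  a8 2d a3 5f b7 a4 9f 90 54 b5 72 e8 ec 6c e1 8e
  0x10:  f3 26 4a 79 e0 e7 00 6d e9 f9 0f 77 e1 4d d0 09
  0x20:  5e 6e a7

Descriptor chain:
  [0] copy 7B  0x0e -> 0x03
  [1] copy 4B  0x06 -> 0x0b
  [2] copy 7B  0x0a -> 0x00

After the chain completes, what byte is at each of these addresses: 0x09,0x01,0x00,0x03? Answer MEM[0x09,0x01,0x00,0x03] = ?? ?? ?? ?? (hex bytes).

MEM[0x09,0x01,0x00,0x03] = e0 26 72 79

#0 dst[0x03+7] := {0xe1,0x8e,0xf3,0x26,0x4a,0x79,0xe0}
#1 dst[0x0b+4] := {0x26,0x4a,0x79,0xe0}
#2 dst[0x00+7] := {0x72,0x26,0x4a,0x79,0xe0,0x8e,0xf3}
query mem[0x09]=0xe0, mem[0x01]=0x26, mem[0x00]=0x72, mem[0x03]=0x79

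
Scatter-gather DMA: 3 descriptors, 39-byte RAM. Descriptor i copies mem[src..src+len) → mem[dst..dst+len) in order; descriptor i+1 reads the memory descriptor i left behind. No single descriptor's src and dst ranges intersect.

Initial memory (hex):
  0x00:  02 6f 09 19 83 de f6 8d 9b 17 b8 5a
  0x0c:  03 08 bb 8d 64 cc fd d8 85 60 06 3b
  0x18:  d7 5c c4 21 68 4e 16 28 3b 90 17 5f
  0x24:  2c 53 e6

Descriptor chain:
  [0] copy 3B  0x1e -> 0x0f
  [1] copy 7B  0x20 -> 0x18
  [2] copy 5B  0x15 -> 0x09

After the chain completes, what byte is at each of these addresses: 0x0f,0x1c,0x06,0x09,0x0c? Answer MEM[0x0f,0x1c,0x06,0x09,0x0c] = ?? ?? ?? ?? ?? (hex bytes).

MEM[0x0f,0x1c,0x06,0x09,0x0c] = 16 2c f6 60 3b

D0: mem[0x0f..0x11] <- [16 28 3b]
D1: mem[0x18..0x1e] <- [3b 90 17 5f 2c 53 e6]
D2: mem[0x09..0x0d] <- [60 06 3b 3b 90]
query mem[0x0f]=0x16, mem[0x1c]=0x2c, mem[0x06]=0xf6, mem[0x09]=0x60, mem[0x0c]=0x3b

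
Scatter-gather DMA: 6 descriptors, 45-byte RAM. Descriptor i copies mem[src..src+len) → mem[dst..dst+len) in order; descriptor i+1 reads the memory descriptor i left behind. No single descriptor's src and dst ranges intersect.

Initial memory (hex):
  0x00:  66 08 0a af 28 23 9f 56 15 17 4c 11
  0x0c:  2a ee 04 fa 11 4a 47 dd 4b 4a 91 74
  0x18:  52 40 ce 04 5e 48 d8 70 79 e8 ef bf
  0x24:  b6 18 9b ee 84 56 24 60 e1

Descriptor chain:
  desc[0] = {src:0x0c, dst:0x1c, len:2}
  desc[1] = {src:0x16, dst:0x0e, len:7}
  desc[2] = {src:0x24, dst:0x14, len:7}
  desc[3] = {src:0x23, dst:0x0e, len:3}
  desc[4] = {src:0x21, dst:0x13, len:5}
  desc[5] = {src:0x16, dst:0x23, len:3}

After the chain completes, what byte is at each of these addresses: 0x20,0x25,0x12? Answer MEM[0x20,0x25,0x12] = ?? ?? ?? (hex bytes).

[0] 0x0c->0x1c len=2 : 2a ee
[1] 0x16->0x0e len=7 : 91 74 52 40 ce 04 2a
[2] 0x24->0x14 len=7 : b6 18 9b ee 84 56 24
[3] 0x23->0x0e len=3 : bf b6 18
[4] 0x21->0x13 len=5 : e8 ef bf b6 18
[5] 0x16->0x23 len=3 : b6 18 84
query mem[0x20]=0x79, mem[0x25]=0x84, mem[0x12]=0xce

MEM[0x20,0x25,0x12] = 79 84 ce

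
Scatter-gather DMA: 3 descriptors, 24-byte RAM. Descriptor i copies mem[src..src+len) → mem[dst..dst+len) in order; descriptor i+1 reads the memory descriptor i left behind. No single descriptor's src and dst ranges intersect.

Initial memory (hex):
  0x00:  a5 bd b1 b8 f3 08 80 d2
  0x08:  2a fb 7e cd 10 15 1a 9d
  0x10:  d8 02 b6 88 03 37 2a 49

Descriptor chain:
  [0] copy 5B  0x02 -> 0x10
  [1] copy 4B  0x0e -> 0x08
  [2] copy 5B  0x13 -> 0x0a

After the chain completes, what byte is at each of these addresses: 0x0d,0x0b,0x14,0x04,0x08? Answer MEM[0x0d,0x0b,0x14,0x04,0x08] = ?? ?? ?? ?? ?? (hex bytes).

  after D0: wrote 5B at 0x10 = b1b8f30880
  after D1: wrote 4B at 0x08 = 1a9db1b8
  after D2: wrote 5B at 0x0a = 0880372a49
query mem[0x0d]=0x2a, mem[0x0b]=0x80, mem[0x14]=0x80, mem[0x04]=0xf3, mem[0x08]=0x1a

MEM[0x0d,0x0b,0x14,0x04,0x08] = 2a 80 80 f3 1a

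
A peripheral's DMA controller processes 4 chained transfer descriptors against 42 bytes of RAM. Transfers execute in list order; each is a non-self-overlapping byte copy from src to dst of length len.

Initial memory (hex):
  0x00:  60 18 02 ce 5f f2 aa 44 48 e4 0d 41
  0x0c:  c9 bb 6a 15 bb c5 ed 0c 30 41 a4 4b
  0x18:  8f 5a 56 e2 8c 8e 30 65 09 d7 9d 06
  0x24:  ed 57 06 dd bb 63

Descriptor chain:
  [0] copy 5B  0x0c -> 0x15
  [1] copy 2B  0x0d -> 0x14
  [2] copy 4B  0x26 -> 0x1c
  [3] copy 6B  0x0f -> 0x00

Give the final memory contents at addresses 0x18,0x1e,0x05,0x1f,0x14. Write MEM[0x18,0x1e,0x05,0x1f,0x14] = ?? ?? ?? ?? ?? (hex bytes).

[0] 0x0c->0x15 len=5 : c9 bb 6a 15 bb
[1] 0x0d->0x14 len=2 : bb 6a
[2] 0x26->0x1c len=4 : 06 dd bb 63
[3] 0x0f->0x00 len=6 : 15 bb c5 ed 0c bb
query mem[0x18]=0x15, mem[0x1e]=0xbb, mem[0x05]=0xbb, mem[0x1f]=0x63, mem[0x14]=0xbb

MEM[0x18,0x1e,0x05,0x1f,0x14] = 15 bb bb 63 bb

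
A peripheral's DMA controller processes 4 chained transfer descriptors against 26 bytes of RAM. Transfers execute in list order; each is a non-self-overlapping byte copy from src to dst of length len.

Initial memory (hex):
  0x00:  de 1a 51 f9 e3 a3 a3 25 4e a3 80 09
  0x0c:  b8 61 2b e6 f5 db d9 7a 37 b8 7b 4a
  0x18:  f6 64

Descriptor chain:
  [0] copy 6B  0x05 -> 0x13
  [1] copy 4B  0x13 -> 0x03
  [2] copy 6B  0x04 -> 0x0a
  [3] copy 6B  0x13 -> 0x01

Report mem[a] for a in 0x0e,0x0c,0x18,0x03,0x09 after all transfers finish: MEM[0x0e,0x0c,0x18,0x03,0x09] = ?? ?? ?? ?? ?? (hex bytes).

  after D0: wrote 6B at 0x13 = a3a3254ea380
  after D1: wrote 4B at 0x03 = a3a3254e
  after D2: wrote 6B at 0x0a = a3254e254ea3
  after D3: wrote 6B at 0x01 = a3a3254ea380
query mem[0x0e]=0x4e, mem[0x0c]=0x4e, mem[0x18]=0x80, mem[0x03]=0x25, mem[0x09]=0xa3

MEM[0x0e,0x0c,0x18,0x03,0x09] = 4e 4e 80 25 a3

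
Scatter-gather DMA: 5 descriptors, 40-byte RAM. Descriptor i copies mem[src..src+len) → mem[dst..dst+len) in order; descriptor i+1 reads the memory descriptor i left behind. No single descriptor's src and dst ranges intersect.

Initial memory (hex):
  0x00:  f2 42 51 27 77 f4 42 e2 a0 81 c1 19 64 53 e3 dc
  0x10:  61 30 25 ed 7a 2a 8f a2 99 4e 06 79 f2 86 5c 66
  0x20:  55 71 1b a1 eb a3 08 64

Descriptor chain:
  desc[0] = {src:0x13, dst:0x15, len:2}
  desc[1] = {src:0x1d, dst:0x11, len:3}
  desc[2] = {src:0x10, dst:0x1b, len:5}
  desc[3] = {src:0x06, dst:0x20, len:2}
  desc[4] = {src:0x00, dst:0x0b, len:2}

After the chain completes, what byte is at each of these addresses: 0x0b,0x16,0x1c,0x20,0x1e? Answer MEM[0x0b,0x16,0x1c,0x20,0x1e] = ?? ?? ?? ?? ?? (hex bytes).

MEM[0x0b,0x16,0x1c,0x20,0x1e] = f2 7a 86 42 66

#0 dst[0x15+2] := {0xed,0x7a}
#1 dst[0x11+3] := {0x86,0x5c,0x66}
#2 dst[0x1b+5] := {0x61,0x86,0x5c,0x66,0x7a}
#3 dst[0x20+2] := {0x42,0xe2}
#4 dst[0x0b+2] := {0xf2,0x42}
query mem[0x0b]=0xf2, mem[0x16]=0x7a, mem[0x1c]=0x86, mem[0x20]=0x42, mem[0x1e]=0x66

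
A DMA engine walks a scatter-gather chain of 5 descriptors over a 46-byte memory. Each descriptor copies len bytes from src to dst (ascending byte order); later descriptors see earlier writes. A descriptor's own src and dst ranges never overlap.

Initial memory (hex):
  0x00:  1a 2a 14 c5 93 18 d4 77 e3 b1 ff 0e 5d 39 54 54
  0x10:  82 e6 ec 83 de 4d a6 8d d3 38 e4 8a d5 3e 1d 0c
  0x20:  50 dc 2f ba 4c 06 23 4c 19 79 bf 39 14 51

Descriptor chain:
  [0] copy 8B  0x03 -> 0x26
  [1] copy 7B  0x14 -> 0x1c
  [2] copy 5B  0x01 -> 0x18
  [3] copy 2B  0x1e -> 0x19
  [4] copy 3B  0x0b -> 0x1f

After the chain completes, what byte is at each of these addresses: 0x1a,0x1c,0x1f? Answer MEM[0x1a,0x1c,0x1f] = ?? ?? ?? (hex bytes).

MEM[0x1a,0x1c,0x1f] = 8d 18 0e

#0 dst[0x26+8] := {0xc5,0x93,0x18,0xd4,0x77,0xe3,0xb1,0xff}
#1 dst[0x1c+7] := {0xde,0x4d,0xa6,0x8d,0xd3,0x38,0xe4}
#2 dst[0x18+5] := {0x2a,0x14,0xc5,0x93,0x18}
#3 dst[0x19+2] := {0xa6,0x8d}
#4 dst[0x1f+3] := {0x0e,0x5d,0x39}
query mem[0x1a]=0x8d, mem[0x1c]=0x18, mem[0x1f]=0x0e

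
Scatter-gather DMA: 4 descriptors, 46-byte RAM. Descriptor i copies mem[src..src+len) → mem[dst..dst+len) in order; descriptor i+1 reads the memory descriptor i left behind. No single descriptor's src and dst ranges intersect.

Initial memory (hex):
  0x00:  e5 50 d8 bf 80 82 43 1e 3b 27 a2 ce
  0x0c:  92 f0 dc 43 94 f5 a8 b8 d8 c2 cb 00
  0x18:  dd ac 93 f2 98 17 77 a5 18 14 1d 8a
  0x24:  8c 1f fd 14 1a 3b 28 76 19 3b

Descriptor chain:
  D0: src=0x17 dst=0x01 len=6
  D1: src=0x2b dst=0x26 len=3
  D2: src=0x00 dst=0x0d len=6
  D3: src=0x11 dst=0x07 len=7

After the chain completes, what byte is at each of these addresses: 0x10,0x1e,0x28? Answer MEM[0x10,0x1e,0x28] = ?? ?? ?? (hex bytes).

#0 dst[0x01+6] := {0x00,0xdd,0xac,0x93,0xf2,0x98}
#1 dst[0x26+3] := {0x76,0x19,0x3b}
#2 dst[0x0d+6] := {0xe5,0x00,0xdd,0xac,0x93,0xf2}
#3 dst[0x07+7] := {0x93,0xf2,0xb8,0xd8,0xc2,0xcb,0x00}
query mem[0x10]=0xac, mem[0x1e]=0x77, mem[0x28]=0x3b

MEM[0x10,0x1e,0x28] = ac 77 3b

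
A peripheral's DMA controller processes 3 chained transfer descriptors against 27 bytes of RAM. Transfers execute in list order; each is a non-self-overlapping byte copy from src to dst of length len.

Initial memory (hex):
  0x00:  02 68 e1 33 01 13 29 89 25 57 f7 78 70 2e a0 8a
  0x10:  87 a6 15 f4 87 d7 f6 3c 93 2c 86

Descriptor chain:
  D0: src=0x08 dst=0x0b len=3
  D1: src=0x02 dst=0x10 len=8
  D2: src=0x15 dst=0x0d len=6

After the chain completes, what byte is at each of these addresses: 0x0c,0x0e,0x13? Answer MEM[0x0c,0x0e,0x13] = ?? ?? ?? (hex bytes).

D0: mem[0x0b..0x0d] <- [25 57 f7]
D1: mem[0x10..0x17] <- [e1 33 01 13 29 89 25 57]
D2: mem[0x0d..0x12] <- [89 25 57 93 2c 86]
query mem[0x0c]=0x57, mem[0x0e]=0x25, mem[0x13]=0x13

MEM[0x0c,0x0e,0x13] = 57 25 13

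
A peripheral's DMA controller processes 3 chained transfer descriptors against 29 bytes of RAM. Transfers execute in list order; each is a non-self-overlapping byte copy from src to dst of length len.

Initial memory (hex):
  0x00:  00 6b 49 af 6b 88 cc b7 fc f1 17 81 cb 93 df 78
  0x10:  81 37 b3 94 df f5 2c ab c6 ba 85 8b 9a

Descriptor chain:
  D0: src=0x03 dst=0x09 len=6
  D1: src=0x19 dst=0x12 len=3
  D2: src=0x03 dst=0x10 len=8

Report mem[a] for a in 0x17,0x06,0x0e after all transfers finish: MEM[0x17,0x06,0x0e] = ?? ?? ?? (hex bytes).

MEM[0x17,0x06,0x0e] = 6b cc fc

D0: mem[0x09..0x0e] <- [af 6b 88 cc b7 fc]
D1: mem[0x12..0x14] <- [ba 85 8b]
D2: mem[0x10..0x17] <- [af 6b 88 cc b7 fc af 6b]
query mem[0x17]=0x6b, mem[0x06]=0xcc, mem[0x0e]=0xfc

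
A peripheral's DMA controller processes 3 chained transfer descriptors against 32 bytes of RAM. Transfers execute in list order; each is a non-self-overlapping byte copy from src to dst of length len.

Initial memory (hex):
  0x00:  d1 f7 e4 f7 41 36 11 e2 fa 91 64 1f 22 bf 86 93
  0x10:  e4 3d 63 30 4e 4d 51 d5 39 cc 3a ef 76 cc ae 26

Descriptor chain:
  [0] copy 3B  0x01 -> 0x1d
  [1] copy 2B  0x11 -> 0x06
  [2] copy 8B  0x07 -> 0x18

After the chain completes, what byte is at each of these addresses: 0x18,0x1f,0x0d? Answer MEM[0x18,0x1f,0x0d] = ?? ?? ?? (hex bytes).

MEM[0x18,0x1f,0x0d] = 63 86 bf

[0] 0x01->0x1d len=3 : f7 e4 f7
[1] 0x11->0x06 len=2 : 3d 63
[2] 0x07->0x18 len=8 : 63 fa 91 64 1f 22 bf 86
query mem[0x18]=0x63, mem[0x1f]=0x86, mem[0x0d]=0xbf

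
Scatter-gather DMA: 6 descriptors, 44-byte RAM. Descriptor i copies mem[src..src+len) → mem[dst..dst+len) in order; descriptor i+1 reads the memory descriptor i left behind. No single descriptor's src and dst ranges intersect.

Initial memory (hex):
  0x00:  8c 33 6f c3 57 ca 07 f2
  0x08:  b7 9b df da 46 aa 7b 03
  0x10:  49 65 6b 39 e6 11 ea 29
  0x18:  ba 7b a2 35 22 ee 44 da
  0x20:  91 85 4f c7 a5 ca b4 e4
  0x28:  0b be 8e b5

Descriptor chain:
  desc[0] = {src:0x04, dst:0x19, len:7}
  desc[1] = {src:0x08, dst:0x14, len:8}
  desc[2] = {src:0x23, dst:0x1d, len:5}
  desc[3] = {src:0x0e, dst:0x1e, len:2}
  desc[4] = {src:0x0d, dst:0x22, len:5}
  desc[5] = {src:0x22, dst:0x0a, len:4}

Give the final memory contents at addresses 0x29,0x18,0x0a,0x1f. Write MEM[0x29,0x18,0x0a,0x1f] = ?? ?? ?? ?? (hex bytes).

MEM[0x29,0x18,0x0a,0x1f] = be 46 aa 03

D0: mem[0x19..0x1f] <- [57 ca 07 f2 b7 9b df]
D1: mem[0x14..0x1b] <- [b7 9b df da 46 aa 7b 03]
D2: mem[0x1d..0x21] <- [c7 a5 ca b4 e4]
D3: mem[0x1e..0x1f] <- [7b 03]
D4: mem[0x22..0x26] <- [aa 7b 03 49 65]
D5: mem[0x0a..0x0d] <- [aa 7b 03 49]
query mem[0x29]=0xbe, mem[0x18]=0x46, mem[0x0a]=0xaa, mem[0x1f]=0x03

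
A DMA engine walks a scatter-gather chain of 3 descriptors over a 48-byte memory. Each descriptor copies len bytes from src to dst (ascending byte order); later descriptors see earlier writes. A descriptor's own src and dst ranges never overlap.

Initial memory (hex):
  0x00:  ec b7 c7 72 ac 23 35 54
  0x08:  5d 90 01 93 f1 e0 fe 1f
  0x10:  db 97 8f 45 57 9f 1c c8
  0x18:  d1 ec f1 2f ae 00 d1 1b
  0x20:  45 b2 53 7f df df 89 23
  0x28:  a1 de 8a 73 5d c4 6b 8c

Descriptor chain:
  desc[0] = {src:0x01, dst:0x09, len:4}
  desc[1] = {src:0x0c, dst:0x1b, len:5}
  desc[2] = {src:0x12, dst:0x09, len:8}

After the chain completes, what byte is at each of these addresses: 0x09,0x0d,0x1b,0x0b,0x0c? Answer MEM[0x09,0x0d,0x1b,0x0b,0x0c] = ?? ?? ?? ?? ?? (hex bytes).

D0: mem[0x09..0x0c] <- [b7 c7 72 ac]
D1: mem[0x1b..0x1f] <- [ac e0 fe 1f db]
D2: mem[0x09..0x10] <- [8f 45 57 9f 1c c8 d1 ec]
query mem[0x09]=0x8f, mem[0x0d]=0x1c, mem[0x1b]=0xac, mem[0x0b]=0x57, mem[0x0c]=0x9f

MEM[0x09,0x0d,0x1b,0x0b,0x0c] = 8f 1c ac 57 9f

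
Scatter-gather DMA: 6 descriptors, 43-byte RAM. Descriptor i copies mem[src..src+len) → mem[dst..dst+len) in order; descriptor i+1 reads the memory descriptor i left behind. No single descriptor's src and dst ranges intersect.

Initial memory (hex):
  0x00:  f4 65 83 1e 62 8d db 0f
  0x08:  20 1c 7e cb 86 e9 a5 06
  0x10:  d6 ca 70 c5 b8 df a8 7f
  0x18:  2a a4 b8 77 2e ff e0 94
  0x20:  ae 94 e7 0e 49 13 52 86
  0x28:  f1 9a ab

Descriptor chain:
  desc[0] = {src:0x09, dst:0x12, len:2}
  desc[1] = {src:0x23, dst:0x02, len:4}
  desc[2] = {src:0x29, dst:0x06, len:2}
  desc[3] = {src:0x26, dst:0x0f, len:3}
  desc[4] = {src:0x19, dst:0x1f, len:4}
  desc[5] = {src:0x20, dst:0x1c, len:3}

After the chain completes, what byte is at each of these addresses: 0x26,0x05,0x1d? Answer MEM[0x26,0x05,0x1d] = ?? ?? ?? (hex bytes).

MEM[0x26,0x05,0x1d] = 52 52 77

[0] 0x09->0x12 len=2 : 1c 7e
[1] 0x23->0x02 len=4 : 0e 49 13 52
[2] 0x29->0x06 len=2 : 9a ab
[3] 0x26->0x0f len=3 : 52 86 f1
[4] 0x19->0x1f len=4 : a4 b8 77 2e
[5] 0x20->0x1c len=3 : b8 77 2e
query mem[0x26]=0x52, mem[0x05]=0x52, mem[0x1d]=0x77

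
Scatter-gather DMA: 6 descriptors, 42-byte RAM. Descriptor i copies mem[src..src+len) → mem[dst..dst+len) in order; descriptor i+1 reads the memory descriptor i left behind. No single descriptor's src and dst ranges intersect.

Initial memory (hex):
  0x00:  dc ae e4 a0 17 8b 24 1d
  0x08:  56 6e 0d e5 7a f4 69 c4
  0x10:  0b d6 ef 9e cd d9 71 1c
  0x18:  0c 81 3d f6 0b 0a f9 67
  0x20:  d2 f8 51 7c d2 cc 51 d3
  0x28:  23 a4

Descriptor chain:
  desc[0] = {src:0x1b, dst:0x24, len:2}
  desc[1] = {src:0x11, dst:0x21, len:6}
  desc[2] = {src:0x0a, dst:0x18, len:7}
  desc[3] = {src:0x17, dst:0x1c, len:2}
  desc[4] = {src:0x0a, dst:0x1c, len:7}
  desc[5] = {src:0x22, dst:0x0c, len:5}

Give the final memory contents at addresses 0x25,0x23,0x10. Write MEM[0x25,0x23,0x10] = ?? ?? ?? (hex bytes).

MEM[0x25,0x23,0x10] = d9 9e 71

D0: mem[0x24..0x25] <- [f6 0b]
D1: mem[0x21..0x26] <- [d6 ef 9e cd d9 71]
D2: mem[0x18..0x1e] <- [0d e5 7a f4 69 c4 0b]
D3: mem[0x1c..0x1d] <- [1c 0d]
D4: mem[0x1c..0x22] <- [0d e5 7a f4 69 c4 0b]
D5: mem[0x0c..0x10] <- [0b 9e cd d9 71]
query mem[0x25]=0xd9, mem[0x23]=0x9e, mem[0x10]=0x71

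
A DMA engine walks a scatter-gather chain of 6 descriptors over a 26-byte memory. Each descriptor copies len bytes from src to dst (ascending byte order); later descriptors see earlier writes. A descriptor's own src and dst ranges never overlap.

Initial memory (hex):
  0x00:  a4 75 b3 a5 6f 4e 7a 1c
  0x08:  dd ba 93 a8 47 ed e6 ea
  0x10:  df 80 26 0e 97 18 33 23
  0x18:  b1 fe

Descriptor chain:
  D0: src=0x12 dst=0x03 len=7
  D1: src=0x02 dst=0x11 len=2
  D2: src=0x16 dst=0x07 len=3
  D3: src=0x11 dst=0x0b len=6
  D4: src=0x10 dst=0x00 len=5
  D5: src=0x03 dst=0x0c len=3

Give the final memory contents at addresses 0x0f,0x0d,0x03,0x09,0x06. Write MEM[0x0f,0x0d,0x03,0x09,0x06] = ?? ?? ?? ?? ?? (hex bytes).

[0] 0x12->0x03 len=7 : 26 0e 97 18 33 23 b1
[1] 0x02->0x11 len=2 : b3 26
[2] 0x16->0x07 len=3 : 33 23 b1
[3] 0x11->0x0b len=6 : b3 26 0e 97 18 33
[4] 0x10->0x00 len=5 : 33 b3 26 0e 97
[5] 0x03->0x0c len=3 : 0e 97 97
query mem[0x0f]=0x18, mem[0x0d]=0x97, mem[0x03]=0x0e, mem[0x09]=0xb1, mem[0x06]=0x18

MEM[0x0f,0x0d,0x03,0x09,0x06] = 18 97 0e b1 18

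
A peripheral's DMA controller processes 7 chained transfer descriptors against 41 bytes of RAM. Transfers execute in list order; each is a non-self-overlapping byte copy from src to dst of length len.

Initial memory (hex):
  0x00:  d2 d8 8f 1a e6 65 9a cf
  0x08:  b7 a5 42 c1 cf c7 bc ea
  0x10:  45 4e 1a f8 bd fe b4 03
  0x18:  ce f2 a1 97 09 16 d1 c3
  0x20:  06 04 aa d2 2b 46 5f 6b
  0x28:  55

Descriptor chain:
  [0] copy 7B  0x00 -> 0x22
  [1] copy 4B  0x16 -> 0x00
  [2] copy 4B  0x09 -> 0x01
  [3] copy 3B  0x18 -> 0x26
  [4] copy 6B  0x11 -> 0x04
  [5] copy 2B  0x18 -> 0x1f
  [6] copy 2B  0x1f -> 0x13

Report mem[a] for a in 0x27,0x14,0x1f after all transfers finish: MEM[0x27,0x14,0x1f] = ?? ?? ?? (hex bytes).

MEM[0x27,0x14,0x1f] = f2 f2 ce

D0: mem[0x22..0x28] <- [d2 d8 8f 1a e6 65 9a]
D1: mem[0x00..0x03] <- [b4 03 ce f2]
D2: mem[0x01..0x04] <- [a5 42 c1 cf]
D3: mem[0x26..0x28] <- [ce f2 a1]
D4: mem[0x04..0x09] <- [4e 1a f8 bd fe b4]
D5: mem[0x1f..0x20] <- [ce f2]
D6: mem[0x13..0x14] <- [ce f2]
query mem[0x27]=0xf2, mem[0x14]=0xf2, mem[0x1f]=0xce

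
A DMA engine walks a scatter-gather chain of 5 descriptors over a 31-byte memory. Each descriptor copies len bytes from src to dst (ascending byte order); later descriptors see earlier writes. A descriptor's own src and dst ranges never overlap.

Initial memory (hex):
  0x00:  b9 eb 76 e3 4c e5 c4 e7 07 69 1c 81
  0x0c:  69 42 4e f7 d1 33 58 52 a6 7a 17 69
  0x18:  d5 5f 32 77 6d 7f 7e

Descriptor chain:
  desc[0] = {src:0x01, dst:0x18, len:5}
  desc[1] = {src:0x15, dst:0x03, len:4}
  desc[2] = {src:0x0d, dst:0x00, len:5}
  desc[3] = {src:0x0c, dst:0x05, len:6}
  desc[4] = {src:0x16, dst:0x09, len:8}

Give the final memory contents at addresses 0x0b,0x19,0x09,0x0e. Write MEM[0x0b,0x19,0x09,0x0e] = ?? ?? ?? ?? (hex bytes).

MEM[0x0b,0x19,0x09,0x0e] = eb 76 17 4c

#0 dst[0x18+5] := {0xeb,0x76,0xe3,0x4c,0xe5}
#1 dst[0x03+4] := {0x7a,0x17,0x69,0xeb}
#2 dst[0x00+5] := {0x42,0x4e,0xf7,0xd1,0x33}
#3 dst[0x05+6] := {0x69,0x42,0x4e,0xf7,0xd1,0x33}
#4 dst[0x09+8] := {0x17,0x69,0xeb,0x76,0xe3,0x4c,0xe5,0x7f}
query mem[0x0b]=0xeb, mem[0x19]=0x76, mem[0x09]=0x17, mem[0x0e]=0x4c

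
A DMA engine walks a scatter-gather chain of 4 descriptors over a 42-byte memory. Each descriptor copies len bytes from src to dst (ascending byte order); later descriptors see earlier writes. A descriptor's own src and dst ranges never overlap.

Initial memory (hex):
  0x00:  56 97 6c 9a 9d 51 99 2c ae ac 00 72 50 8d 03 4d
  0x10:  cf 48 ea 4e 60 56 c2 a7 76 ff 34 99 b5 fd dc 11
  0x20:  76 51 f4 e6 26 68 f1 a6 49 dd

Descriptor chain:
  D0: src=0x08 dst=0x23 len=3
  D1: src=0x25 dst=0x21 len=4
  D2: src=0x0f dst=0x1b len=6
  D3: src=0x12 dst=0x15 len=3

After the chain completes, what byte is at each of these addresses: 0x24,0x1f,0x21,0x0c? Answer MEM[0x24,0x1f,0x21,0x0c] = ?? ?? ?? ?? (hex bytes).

D0: mem[0x23..0x25] <- [ae ac 00]
D1: mem[0x21..0x24] <- [00 f1 a6 49]
D2: mem[0x1b..0x20] <- [4d cf 48 ea 4e 60]
D3: mem[0x15..0x17] <- [ea 4e 60]
query mem[0x24]=0x49, mem[0x1f]=0x4e, mem[0x21]=0x00, mem[0x0c]=0x50

MEM[0x24,0x1f,0x21,0x0c] = 49 4e 00 50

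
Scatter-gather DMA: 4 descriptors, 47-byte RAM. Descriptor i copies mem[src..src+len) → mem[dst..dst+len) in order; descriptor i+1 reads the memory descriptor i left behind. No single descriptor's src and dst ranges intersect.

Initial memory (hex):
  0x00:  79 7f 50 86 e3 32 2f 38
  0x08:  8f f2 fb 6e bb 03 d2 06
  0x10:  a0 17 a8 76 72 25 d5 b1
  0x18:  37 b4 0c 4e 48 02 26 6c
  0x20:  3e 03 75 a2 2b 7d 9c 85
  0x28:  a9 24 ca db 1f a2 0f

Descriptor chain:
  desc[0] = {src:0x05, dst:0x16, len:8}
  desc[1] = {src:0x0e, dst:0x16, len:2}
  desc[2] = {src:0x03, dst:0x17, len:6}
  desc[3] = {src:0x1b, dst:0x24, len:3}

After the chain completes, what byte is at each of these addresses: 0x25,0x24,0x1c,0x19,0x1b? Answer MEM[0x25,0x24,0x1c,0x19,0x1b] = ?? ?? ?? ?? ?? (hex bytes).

#0 dst[0x16+8] := {0x32,0x2f,0x38,0x8f,0xf2,0xfb,0x6e,0xbb}
#1 dst[0x16+2] := {0xd2,0x06}
#2 dst[0x17+6] := {0x86,0xe3,0x32,0x2f,0x38,0x8f}
#3 dst[0x24+3] := {0x38,0x8f,0xbb}
query mem[0x25]=0x8f, mem[0x24]=0x38, mem[0x1c]=0x8f, mem[0x19]=0x32, mem[0x1b]=0x38

MEM[0x25,0x24,0x1c,0x19,0x1b] = 8f 38 8f 32 38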